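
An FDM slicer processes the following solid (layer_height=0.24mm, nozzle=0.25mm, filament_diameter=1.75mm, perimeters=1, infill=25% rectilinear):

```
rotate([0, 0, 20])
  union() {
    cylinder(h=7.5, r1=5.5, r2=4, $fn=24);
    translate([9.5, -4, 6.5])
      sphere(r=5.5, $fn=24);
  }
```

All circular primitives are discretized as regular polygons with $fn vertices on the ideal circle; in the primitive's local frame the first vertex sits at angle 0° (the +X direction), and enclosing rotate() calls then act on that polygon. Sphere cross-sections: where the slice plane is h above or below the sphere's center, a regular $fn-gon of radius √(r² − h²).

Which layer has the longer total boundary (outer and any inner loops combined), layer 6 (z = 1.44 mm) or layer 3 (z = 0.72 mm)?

layer 6 (z = 1.44 mm)

Layer 6 (z = 1.44): the cone: at t=0.192 of its height the radius interpolates to r₁+(r₂−r₁)t = 5.212, giving a regular 24-gon of that circumradius (perimeter = 2·24·5.212·sin(180°/24) = 32.65 mm); the sphere at (9.5, -4): section is a regular 24-gon, circumradius = √(r²−h²) = √(5.5²−5.06²) = 2.156 (perimeter = 2·24·2.156·sin(180°/24) = 13.51 mm); Combining (union): the 2 present regions are separate (no shared area or edge), so areas and boundary lengths simply add and each stays a separate island — boundary = 46.16 mm; (rotated 20° about Z; rotation is an isometry so areas/perimeters/island counts are preserved). So its perimeter = 46.16 mm. Layer 3 (z = 0.72): the cone: at t=0.096 of its height the radius interpolates to r₁+(r₂−r₁)t = 5.356, giving a regular 24-gon of that circumradius (perimeter = 2·24·5.356·sin(180°/24) = 33.56 mm); the sphere at (9.5, -4) does not reach this height (|z−center|=5.780 > r=5.5); Merging all regions: only the cone is present, so the union is just that shape — boundary = 33.56 mm; (whole slice rotated 20° about Z — lengths, areas and connectivity unchanged). So its perimeter = 33.56 mm. Layer 6 is larger (46.16 vs 33.56 mm).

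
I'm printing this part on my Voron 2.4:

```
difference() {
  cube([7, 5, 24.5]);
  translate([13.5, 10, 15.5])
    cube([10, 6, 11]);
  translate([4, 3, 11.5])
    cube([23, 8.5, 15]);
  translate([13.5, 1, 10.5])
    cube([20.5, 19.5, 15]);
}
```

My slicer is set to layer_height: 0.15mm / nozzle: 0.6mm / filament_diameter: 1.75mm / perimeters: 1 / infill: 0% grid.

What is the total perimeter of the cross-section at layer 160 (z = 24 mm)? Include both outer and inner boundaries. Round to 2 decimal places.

At z = 24 mm: the cube is present — its section is the full 7×5 rectangle (perimeter 24.00 mm); the cube at (13.5, 10) (footprint 10×6) is included at this height (perimeter 32.00 mm); the 23×8.5 cube at (4, 3) contributes its full rectangle (perimeter 63.00 mm); the cube at (13.5, 1) (footprint 20.5×19.5) is included at this height (perimeter 80.00 mm); Subtracting the remaining from the first: starting from the 7×5 cube, the 10×6 cube at (13.5, 10) misses the remaining region (no effect); the 23×8.5 cube at (4, 3) partially overlaps it — only the 6.00 mm² overlap (of its 195.50 mm²) is removed, clipping the outline; the 20.5×19.5 cube at (13.5, 1) misses the remaining region (no effect) — boundary = 24.00 mm. Overall, the cross-section is a single solid region. Total boundary length (outer) = 24.00 mm.

24.00 mm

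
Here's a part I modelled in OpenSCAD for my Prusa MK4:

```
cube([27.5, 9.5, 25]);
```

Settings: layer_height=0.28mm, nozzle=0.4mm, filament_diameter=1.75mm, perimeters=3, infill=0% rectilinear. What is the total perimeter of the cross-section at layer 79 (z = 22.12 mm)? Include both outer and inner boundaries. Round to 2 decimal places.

At z = 22.12 mm: the cube (footprint 27.5×9.5) is included at this height (perimeter 74.00 mm). Overall, the cross-section is a single solid region. Total boundary length (outer) = 74.00 mm.

74.00 mm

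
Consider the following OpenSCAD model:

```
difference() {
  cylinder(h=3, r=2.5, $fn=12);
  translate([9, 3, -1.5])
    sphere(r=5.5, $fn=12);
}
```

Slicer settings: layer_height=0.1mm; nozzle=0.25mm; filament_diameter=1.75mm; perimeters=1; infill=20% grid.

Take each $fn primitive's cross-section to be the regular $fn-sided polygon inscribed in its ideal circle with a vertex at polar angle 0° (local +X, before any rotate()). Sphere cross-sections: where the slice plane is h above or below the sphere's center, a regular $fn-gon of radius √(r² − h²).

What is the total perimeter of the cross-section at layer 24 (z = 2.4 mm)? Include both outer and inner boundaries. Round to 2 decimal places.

15.53 mm

At z = 2.4 mm: the cylinder: section is a regular 12-gon, circumradius r=2.5 (perimeter = 2·12·2.500·sin(180°/12) = 15.53 mm); the sphere at (9, 3): section is a regular 12-gon, circumradius = √(r²−h²) = √(5.5²−3.9²) = 3.878 (perimeter = 2·12·3.878·sin(180°/12) = 24.09 mm); After the difference (first − rest): starting from the r=2.5 cylinder, the r=5.5 sphere at (9, 3) misses the remaining region (no effect) — boundary = 15.53 mm. Overall, the cross-section is a single solid region. Total boundary length (outer) = 15.53 mm.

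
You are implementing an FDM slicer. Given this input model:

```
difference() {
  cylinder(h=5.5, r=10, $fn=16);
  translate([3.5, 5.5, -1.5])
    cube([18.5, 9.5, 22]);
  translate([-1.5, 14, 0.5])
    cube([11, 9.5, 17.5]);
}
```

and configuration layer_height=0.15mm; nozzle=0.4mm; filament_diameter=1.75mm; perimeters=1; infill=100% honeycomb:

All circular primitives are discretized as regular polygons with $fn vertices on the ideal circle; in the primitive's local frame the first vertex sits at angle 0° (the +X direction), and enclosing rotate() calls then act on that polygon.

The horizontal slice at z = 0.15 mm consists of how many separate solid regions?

At z = 0.15 mm: the cylinder: section is a regular 16-gon, circumradius r=10; the 18.5×9.5 cube at (3.5, 5.5) contributes its full rectangle; the cube at (-1.5, 14) does not reach this height (z outside [0.5, 18]); Subtracting the remaining from the first: starting from the r=10 cylinder, the 18.5×9.5 cube at (3.5, 5.5) partially overlaps it — only the 10.67 mm² overlap (of its 175.75 mm²) is removed, clipping the outline — 1 connected region. The result has 1 disconnected region.

1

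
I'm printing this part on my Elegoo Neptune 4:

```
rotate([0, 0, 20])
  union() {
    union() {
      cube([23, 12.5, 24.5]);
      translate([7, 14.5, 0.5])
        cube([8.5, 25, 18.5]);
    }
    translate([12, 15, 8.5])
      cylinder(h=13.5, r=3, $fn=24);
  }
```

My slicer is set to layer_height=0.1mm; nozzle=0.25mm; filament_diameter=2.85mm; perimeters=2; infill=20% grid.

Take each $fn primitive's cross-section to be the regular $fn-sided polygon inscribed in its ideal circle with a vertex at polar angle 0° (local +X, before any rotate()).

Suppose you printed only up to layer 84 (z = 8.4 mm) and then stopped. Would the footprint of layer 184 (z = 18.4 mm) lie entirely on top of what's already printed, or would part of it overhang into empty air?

Compare the two slices. At z = 8.4: the 23×12.5 cube contributes its full rectangle (area 287.50 mm²); the cube at (7, 14.5) (footprint 8.5×25) is included at this height (area 212.50 mm²); Taking the union: the 2 present regions are separate (no shared area or edge), so areas and boundary lengths simply add and each stays a separate island — area = 500.00 mm²; the cylinder at (12, 15) is not intersected at this z (z outside [8.5, 22]); Merging all regions: only the result so far is present, so the union is just that shape — area = 500.00 mm²; (rotated 20° about Z; rotation is an isometry so areas/perimeters/island counts are preserved). At z = 18.4: the cube is present — its section is the full 23×12.5 rectangle (area 287.50 mm²); the 8.5×25 cube at (7, 14.5) contributes its full rectangle (area 212.50 mm²); Taking the union: the 2 present regions are separate (no shared area or edge), so areas and boundary lengths simply add and each stays a separate island — area = 500.00 mm²; the cylinder at (12, 15): section is a regular 24-gon, circumradius r=3 (area = (24/2)·3.000²·sin(360°/24) = 27.95 mm²); Combining (union): the regions partially overlap — summed areas 527.95 mm² minus the doubly-counted overlap 18.01 mm² gives 509.94 mm² — area = 509.94 mm²; (whole slice rotated 20° about Z — lengths, areas and connectivity unchanged). Checking containment: at z = 18.4 the cross-section extends beyond the z = 8.4 cross-section by about 9.94 mm².

part overhangs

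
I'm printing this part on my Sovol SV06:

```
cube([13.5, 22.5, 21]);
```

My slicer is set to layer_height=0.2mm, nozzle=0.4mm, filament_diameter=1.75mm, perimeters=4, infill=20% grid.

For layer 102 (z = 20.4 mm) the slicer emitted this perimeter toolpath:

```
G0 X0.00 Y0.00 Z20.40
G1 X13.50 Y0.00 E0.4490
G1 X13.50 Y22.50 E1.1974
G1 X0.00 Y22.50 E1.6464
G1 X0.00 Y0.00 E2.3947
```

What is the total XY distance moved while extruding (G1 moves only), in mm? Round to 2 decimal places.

72.00 mm

Sum the Euclidean lengths of each G1 segment: total = 72.00 mm.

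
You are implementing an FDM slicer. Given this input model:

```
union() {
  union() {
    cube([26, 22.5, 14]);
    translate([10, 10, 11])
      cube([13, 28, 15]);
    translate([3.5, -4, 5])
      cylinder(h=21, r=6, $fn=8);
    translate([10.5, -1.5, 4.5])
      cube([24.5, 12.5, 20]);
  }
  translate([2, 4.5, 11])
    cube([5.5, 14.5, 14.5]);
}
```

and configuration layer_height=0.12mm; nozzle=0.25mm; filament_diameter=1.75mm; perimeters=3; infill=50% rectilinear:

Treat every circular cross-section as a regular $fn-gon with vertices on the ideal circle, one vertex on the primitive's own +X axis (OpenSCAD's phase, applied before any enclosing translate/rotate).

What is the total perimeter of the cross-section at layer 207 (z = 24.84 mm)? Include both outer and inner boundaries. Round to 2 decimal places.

158.74 mm

At z = 24.84 mm: the cube is absent (z outside [0, 14]); the 13×28 cube at (10, 10) contributes its full rectangle (perimeter 82.00 mm); the r=6 cylinder at (3.5, -4) contributes a regular 8-gon of circumradius 6 (perimeter = 2·8·6.000·sin(180°/8) = 36.74 mm); the cube at (10.5, -1.5) is absent (z outside [4.5, 24.5]); Combining (union): the 2 present regions are separate (no shared area or edge), so areas and boundary lengths simply add and each stays a separate island — boundary = 118.74 mm; the cube at (2, 4.5) is present — its section is the full 5.5×14.5 rectangle (perimeter 40.00 mm); Merging all regions: the 2 present regions are separate (no shared area or edge), so areas and boundary lengths simply add and each stays a separate island — boundary = 158.74 mm. Overall, the cross-section has 3 separate islands. Total boundary length (outer) = 158.74 mm.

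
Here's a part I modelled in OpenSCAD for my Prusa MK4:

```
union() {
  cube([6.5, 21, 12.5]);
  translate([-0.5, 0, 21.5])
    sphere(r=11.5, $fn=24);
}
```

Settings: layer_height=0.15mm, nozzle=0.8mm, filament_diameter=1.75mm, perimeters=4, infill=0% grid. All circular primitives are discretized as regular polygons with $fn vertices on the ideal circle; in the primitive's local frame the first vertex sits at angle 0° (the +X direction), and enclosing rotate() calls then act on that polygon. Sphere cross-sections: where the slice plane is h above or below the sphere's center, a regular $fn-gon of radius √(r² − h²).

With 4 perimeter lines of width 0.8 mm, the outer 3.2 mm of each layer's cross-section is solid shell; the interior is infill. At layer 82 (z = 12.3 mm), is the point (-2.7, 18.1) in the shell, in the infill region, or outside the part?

At z = 12.3 mm: the 6.5×21 cube contributes its full rectangle; the r=11.5 sphere at (-0.5, 0) slices to a regular 24-gon of circumradius 6.900 (√(r²−h²) with h=9.2 from center); Taking the union: the regions partially overlap (shared area 33.53 mm²), so overlapping operands fuse into one piece — 1 connected region. Overall, the cross-section is a single solid region. The nearest boundary edge runs (0.00, 6.83)→(0.00, 21.00); distance from the point to it = 2.70 mm. The point is not inside any of the regions above, so it lies outside the cross-section (2.70 mm from the nearest boundary).

outside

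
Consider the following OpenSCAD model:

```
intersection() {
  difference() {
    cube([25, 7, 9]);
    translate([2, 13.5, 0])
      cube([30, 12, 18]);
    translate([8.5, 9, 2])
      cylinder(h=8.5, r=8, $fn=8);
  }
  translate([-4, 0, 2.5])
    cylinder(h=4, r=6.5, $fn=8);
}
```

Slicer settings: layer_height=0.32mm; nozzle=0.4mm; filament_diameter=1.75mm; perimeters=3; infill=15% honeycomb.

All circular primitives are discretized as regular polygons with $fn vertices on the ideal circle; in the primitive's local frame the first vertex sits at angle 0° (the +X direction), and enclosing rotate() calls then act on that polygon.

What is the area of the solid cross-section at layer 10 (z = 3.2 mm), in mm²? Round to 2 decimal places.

At z = 3.2 mm: the 25×7 cube contributes its full rectangle (area 175.00 mm²); the cube at (2, 13.5) (footprint 30×12) is included at this height (area 360.00 mm²); the cylinder at (8.5, 9): section is a regular 8-gon, circumradius r=8 (area = (8/2)·8.000²·sin(360°/8) = 181.02 mm²); Subtracting the remaining from the first: starting from the 25×7 cube (175.00 mm²), the 30×12 cube at (2, 13.5) misses the remaining region (no effect); the r=8 cylinder at (8.5, 9) partially overlaps it — only the 60.17 mm² overlap (of its 181.02 mm²) is removed, clipping the outline — area = 114.83 mm²; the r=6.5 cylinder at (-4, 0) gives a regular 8-gon of circumradius 6.5 (constant along its height) (area = (8/2)·6.500²·sin(360°/8) = 119.50 mm²); Taking the intersection: the r=6.5 cylinder at (-4, 0) partially overlaps the result so far; clipping to the common part keeps 7.19 mm² — area = 7.19 mm². Overall, the cross-section is a single solid region. Net area = 7.19 mm².

7.19 mm²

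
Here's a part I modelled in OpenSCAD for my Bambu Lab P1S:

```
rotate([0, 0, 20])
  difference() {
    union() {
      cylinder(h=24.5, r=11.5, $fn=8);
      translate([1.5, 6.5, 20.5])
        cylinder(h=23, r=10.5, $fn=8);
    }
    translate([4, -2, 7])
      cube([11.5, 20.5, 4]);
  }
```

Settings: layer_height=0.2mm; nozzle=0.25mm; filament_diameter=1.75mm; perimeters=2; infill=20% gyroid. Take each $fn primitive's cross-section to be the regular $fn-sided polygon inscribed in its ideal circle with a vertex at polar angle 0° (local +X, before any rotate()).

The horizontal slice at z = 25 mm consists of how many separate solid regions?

1

At z = 25 mm: the cylinder does not reach this height (z outside [0, 24.5]); the cylinder at (1.5, 6.5): section is a regular 8-gon, circumradius r=10.5; Combining (union): only the r=10.5 cylinder at (1.5, 6.5) is present, so the union is just that shape — 1 connected region; the cube at (4, -2) is not intersected at this z (z outside [7, 11]); Subtracting the remaining from the first: none of the subtracted shapes is present at this height, so that combined region is unchanged — 1 connected region; (rotated 20° about Z; rotation is an isometry so areas/perimeters/island counts are preserved). The result has 1 disconnected region.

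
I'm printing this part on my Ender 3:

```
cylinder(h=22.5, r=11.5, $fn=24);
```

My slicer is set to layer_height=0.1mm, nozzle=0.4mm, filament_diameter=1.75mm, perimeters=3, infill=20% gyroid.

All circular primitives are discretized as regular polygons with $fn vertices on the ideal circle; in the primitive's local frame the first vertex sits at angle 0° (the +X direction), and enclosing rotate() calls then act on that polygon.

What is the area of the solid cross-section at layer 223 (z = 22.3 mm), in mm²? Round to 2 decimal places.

At z = 22.3 mm: the cylinder: section is a regular 24-gon, circumradius r=11.5 (area = (24/2)·11.500²·sin(360°/24) = 410.75 mm²). Overall, the cross-section is a single solid region. Net area = 410.75 mm².

410.75 mm²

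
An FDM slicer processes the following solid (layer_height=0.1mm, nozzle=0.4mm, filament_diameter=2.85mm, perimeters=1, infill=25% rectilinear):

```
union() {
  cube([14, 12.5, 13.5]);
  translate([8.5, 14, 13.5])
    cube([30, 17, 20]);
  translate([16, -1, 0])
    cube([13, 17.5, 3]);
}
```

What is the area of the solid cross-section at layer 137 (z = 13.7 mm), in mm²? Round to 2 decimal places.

At z = 13.7 mm: the cube is not intersected at this z (z outside [0, 13.5]); the cube at (8.5, 14) is present — its section is the full 30×17 rectangle (area 510.00 mm²); the cube at (16, -1) is absent (z outside [0, 3]); Merging all regions: only the 30×17 cube at (8.5, 14) is present, so the union is just that shape — area = 510.00 mm². Overall, the cross-section is a single solid region. Net area = 510.00 mm².

510.00 mm²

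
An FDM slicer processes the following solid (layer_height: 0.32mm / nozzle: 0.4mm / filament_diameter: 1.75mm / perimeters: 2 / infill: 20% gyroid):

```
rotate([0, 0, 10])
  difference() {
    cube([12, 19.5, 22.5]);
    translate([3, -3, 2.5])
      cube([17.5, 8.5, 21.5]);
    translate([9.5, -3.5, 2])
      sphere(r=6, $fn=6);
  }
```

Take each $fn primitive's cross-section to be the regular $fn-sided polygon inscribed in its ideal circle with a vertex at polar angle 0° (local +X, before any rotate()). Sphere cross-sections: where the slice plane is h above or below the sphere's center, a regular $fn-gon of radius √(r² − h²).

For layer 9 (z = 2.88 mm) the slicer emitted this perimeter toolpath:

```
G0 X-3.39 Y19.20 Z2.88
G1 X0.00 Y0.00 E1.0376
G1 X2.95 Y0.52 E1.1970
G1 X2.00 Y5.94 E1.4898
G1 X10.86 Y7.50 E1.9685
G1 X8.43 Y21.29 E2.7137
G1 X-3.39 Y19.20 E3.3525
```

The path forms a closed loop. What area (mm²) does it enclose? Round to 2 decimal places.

Apply the shoelace formula to the sequence of (X, Y) vertices; enclosed area = 184.49 mm².

184.49 mm²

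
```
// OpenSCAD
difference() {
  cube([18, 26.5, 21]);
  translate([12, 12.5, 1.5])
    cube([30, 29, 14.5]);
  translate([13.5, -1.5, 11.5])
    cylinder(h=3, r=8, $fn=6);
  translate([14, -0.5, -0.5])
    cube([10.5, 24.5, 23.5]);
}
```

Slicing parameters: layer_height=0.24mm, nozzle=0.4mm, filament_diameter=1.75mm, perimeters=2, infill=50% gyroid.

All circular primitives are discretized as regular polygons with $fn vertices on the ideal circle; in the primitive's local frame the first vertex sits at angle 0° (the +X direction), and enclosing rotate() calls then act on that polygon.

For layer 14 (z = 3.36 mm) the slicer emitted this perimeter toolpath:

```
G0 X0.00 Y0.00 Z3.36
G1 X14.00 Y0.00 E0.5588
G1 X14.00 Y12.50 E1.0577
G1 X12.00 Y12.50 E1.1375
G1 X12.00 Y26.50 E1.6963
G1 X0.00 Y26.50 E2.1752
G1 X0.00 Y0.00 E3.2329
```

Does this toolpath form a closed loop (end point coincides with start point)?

yes

Start point (G0): (0.00, 0.00). End point (last G1): the path returns to the start — closed.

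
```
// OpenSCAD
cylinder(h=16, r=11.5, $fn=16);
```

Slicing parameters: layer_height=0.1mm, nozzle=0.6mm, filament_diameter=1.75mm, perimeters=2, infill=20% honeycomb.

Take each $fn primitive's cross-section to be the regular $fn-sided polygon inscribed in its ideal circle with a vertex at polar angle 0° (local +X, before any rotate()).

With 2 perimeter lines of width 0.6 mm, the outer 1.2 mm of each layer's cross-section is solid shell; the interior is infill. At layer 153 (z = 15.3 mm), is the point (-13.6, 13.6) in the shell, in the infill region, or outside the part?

outside

At z = 15.3 mm: the cylinder: section is a regular 16-gon, circumradius r=11.5. Overall, the cross-section is a single solid region. The nearest boundary edge runs (-4.40, 10.62)→(-8.13, 8.13); distance from the point to it = 7.73 mm. The point is not inside any of the regions above, so it lies outside the cross-section (7.73 mm from the nearest boundary).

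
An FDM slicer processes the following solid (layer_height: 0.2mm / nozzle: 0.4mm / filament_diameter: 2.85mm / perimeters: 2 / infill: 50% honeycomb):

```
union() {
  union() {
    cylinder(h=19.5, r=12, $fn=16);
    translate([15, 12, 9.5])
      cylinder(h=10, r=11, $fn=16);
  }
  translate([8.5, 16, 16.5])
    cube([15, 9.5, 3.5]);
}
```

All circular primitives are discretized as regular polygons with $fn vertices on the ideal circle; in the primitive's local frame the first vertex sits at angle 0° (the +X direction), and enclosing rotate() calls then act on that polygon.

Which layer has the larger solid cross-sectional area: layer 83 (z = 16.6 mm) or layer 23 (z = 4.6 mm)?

Layer 83 (z = 16.6): the cylinder: section is a regular 16-gon, circumradius r=12 (area = (16/2)·12.000²·sin(360°/16) = 440.85 mm²); the cylinder at (15, 12): section is a regular 16-gon, circumradius r=11 (area = (16/2)·11.000²·sin(360°/16) = 370.44 mm²); Taking the union: the regions partially overlap — summed areas 811.29 mm² minus the doubly-counted overlap 28.64 mm² gives 782.65 mm² — area = 782.65 mm²; the cube at (8.5, 16) is present — its section is the full 15×9.5 rectangle (area 142.50 mm²); Merging all regions: the regions partially overlap — summed areas 925.15 mm² minus the doubly-counted overlap 87.85 mm² gives 837.30 mm² — area = 837.30 mm². So its area = 837.30 mm². Layer 23 (z = 4.6): the cylinder: section is a regular 16-gon, circumradius r=12 (area = (16/2)·12.000²·sin(360°/16) = 440.85 mm²); the cylinder at (15, 12) does not reach this height (z outside [9.5, 19.5]); Merging all regions: only the r=12 cylinder is present, so the union is just that shape — area = 440.85 mm²; the cube at (8.5, 16) does not reach this height (z outside [16.5, 20]); Merging all regions: only the result so far is present, so the union is just that shape — area = 440.85 mm². So its area = 440.85 mm². Layer 83 is larger (837.30 vs 440.85 mm²).

layer 83 (z = 16.6 mm)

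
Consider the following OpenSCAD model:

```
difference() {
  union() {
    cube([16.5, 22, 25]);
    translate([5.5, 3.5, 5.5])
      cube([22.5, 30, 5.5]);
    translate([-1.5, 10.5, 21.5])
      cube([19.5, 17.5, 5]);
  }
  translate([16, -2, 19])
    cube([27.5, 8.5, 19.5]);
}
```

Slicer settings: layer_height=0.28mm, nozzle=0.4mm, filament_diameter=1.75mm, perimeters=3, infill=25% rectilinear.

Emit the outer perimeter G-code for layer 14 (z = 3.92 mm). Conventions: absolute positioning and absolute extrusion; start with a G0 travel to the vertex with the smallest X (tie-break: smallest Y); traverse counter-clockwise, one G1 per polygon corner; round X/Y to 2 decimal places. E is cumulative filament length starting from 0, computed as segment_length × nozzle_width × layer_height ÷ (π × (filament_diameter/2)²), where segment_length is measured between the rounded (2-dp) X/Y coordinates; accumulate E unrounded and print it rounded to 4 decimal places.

At z = 3.92 mm: the cube (footprint 16.5×22) is included at this height; the cube at (5.5, 3.5) is absent (z outside [5.5, 11]); the cube at (-1.5, 10.5) does not reach this height (z outside [21.5, 26.5]); Combining (union): only the 16.5×22 cube is present, so the union is just that shape — 1 connected region; the cube at (16, -2) is not intersected at this z (z outside [19, 38.5]); Subtracting the remaining from the first: none of the subtracted shapes is present at this height, so that combined region is unchanged — 1 connected region. The outline is a single polygon with 4 vertices. Extrusion per mm of travel: 0.4 × 0.28 / (π × 0.875²) = 0.046564. Accumulating E over each segment gives final E = 3.5854.

G0 X0.00 Y0.00 Z3.92
G1 X16.50 Y0.00 E0.7683
G1 X16.50 Y22.00 E1.7927
G1 X0.00 Y22.00 E2.5610
G1 X0.00 Y0.00 E3.5854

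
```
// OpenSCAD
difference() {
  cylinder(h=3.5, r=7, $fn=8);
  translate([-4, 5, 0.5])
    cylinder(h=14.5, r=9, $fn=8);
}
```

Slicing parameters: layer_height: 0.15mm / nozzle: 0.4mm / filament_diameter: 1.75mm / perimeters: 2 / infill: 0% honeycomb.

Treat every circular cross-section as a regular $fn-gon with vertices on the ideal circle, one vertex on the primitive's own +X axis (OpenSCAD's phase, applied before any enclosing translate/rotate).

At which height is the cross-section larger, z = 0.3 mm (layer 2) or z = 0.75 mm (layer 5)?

layer 2 (z = 0.3 mm)

Layer 2 (z = 0.3): the r=7 cylinder gives a regular 8-gon of circumradius 7 (constant along its height) (area = (8/2)·7.000²·sin(360°/8) = 138.59 mm²); the cylinder at (-4, 5) is not intersected at this z (z outside [0.5, 15]); Taking the first minus the rest: none of the subtracted shapes is present at this height, so the r=7 cylinder is unchanged — area = 138.59 mm². So its area = 138.59 mm². Layer 5 (z = 0.75): the cylinder: section is a regular 8-gon, circumradius r=7 (area = (8/2)·7.000²·sin(360°/8) = 138.59 mm²); the r=9 cylinder at (-4, 5) gives a regular 8-gon of circumradius 9 (constant along its height) (area = (8/2)·9.000²·sin(360°/8) = 229.10 mm²); Taking the first minus the rest: starting from the r=7 cylinder (138.59 mm²), the r=9 cylinder at (-4, 5) partially overlaps it — only the 84.98 mm² overlap (of its 229.10 mm²) is removed, clipping the outline — area = 53.61 mm². So its area = 53.61 mm². Layer 2 is larger (138.59 vs 53.61 mm²).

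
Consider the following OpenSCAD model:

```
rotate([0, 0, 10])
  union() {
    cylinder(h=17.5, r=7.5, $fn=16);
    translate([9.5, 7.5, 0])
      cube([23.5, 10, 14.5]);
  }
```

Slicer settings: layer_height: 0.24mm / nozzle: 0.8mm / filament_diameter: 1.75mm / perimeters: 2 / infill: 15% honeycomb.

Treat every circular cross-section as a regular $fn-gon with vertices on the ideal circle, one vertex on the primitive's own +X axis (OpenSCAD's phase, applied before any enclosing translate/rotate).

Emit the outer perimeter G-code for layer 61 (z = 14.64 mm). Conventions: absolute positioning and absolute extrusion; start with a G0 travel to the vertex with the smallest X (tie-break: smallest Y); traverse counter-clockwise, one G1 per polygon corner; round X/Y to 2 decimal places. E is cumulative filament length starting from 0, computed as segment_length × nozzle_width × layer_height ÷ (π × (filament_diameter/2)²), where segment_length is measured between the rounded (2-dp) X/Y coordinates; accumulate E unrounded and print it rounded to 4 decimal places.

G0 X-7.39 Y-1.30 Z14.64
G1 X-6.33 Y-4.03 E0.2338
G1 X-4.30 Y-6.14 E0.4675
G1 X-1.62 Y-7.32 E0.7012
G1 X1.30 Y-7.39 E0.9344
G1 X4.03 Y-6.33 E1.1682
G1 X6.14 Y-4.30 E1.4019
G1 X7.32 Y-1.62 E1.6356
G1 X7.39 Y1.30 E1.8688
G1 X6.33 Y4.03 E2.1026
G1 X4.30 Y6.14 E2.3363
G1 X1.62 Y7.32 E2.5700
G1 X-1.30 Y7.39 E2.8032
G1 X-4.03 Y6.33 E3.0370
G1 X-6.14 Y4.30 E3.2707
G1 X-7.32 Y1.62 E3.5044
G1 X-7.39 Y-1.30 E3.7376

At z = 14.64 mm: the cylinder: section is a regular 16-gon, circumradius r=7.5; the cube at (9.5, 7.5) is not intersected at this z (z outside [0, 14.5]); Taking the union: only the r=7.5 cylinder is present, so the union is just that shape — 1 connected region; (rotated 10° about Z; rotation is an isometry so areas/perimeters/island counts are preserved). The outline is a single polygon with 16 vertices. Extrusion per mm of travel: 0.8 × 0.24 / (π × 0.875²) = 0.079824. Accumulating E over each segment gives final E = 3.7376.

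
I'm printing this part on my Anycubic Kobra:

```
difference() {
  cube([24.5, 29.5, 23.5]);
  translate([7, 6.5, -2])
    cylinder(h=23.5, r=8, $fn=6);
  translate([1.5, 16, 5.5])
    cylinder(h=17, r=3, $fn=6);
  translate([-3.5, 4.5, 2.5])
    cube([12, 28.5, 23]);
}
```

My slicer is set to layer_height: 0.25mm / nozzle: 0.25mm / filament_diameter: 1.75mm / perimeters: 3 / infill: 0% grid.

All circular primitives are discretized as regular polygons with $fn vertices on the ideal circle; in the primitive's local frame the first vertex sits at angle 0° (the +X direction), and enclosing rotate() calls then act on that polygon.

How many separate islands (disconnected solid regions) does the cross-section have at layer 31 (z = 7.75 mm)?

2

At z = 7.75 mm: the cube (footprint 24.5×29.5) is included at this height; the r=8 cylinder at (7, 6.5) contributes a regular 6-gon of circumradius 8; the r=3 cylinder at (1.5, 16) contributes a regular 6-gon of circumradius 3; the 12×28.5 cube at (-3.5, 4.5) contributes its full rectangle; After the difference (first − rest): starting from the 24.5×29.5 cube, the r=8 cylinder at (7, 6.5) partially overlaps it — only the 161.01 mm² overlap (of its 166.28 mm²) is removed, clipping the outline; the r=3 cylinder at (1.5, 16) partially overlaps it — only the 19.49 mm² overlap (of its 23.38 mm²) is removed, clipping the outline; the 12×28.5 cube at (-3.5, 4.5) partially overlaps it — only the 124.94 mm² overlap (of its 342.00 mm²) is removed, clipping the outline — 2 connected regions. Overall, the cross-section has 2 separate islands. Island count = 2.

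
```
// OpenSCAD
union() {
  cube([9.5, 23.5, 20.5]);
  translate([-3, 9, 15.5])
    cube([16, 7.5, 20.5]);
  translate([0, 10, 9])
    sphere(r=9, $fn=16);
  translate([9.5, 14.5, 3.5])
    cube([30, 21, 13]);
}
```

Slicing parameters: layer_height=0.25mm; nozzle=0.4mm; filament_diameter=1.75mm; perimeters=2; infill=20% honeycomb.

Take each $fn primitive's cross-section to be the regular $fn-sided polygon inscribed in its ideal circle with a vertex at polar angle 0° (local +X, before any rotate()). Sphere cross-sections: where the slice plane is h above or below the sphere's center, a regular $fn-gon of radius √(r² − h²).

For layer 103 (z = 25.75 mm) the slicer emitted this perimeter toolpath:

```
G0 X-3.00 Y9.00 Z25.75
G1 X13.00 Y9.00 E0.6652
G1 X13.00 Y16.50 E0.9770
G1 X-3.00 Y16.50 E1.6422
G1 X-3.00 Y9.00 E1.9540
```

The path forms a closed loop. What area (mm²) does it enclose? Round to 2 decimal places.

120.00 mm²

Apply the shoelace formula to the sequence of (X, Y) vertices; enclosed area = 120.00 mm².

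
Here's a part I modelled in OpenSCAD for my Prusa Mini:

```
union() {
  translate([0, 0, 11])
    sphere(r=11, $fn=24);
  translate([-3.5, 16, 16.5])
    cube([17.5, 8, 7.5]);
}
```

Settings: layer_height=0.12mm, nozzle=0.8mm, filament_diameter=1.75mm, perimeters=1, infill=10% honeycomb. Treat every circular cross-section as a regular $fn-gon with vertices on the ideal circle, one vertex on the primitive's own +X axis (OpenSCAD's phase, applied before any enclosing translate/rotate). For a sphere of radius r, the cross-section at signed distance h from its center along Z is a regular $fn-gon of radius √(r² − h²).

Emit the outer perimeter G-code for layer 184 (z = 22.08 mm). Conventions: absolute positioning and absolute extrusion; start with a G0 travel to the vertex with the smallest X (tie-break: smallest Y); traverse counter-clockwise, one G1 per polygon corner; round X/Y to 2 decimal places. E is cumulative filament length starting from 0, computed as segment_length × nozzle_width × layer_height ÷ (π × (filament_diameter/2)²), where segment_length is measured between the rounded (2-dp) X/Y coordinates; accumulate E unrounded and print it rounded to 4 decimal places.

At z = 22.08 mm: the sphere is not intersected at this z (|z−center|=11.080 > r=11); the cube at (-3.5, 16) is present — its section is the full 17.5×8 rectangle; Taking the union: only the 17.5×8 cube at (-3.5, 16) is present, so the union is just that shape — 1 connected region. The outline is a single polygon with 4 vertices. Extrusion per mm of travel: 0.8 × 0.12 / (π × 0.875²) = 0.039912. Accumulating E over each segment gives final E = 2.0355.

G0 X-3.50 Y16.00 Z22.08
G1 X14.00 Y16.00 E0.6985
G1 X14.00 Y24.00 E1.0178
G1 X-3.50 Y24.00 E1.7162
G1 X-3.50 Y16.00 E2.0355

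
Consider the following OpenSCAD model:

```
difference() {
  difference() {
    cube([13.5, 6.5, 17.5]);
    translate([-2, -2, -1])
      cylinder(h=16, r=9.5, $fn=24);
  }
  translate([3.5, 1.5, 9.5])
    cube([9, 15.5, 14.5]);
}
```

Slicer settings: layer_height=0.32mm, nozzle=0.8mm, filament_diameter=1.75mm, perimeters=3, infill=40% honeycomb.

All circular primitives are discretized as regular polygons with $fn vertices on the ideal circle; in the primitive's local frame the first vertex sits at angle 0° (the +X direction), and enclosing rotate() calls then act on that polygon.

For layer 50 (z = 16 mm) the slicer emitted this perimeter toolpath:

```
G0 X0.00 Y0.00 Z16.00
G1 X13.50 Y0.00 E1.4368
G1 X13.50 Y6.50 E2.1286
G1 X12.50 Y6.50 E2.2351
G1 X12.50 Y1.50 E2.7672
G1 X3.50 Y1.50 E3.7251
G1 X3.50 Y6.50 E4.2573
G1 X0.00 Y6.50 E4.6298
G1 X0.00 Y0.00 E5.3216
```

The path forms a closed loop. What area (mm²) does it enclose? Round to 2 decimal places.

Apply the shoelace formula to the sequence of (X, Y) vertices; enclosed area = 42.75 mm².

42.75 mm²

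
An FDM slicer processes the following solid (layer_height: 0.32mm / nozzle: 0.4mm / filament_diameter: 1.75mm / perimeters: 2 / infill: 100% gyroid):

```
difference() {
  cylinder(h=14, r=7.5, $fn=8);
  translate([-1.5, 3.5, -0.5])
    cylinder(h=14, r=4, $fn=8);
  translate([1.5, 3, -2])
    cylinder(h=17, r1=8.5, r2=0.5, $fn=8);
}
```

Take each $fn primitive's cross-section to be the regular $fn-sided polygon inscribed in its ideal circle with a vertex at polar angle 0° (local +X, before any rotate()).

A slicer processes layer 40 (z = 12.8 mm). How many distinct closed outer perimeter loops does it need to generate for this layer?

At z = 12.8 mm: the r=7.5 cylinder contributes a regular 8-gon of circumradius 7.5; the r=4 cylinder at (-1.5, 3.5) gives a regular 8-gon of circumradius 4 (constant along its height); the cone at (1.5, 3) (r1=8.5→r2=0.5) has section circumradius 1.535 here — a regular 8-gon; After the difference (first − rest): starting from the r=7.5 cylinder, the r=4 cylinder at (-1.5, 3.5) partially overlaps it — only the 43.17 mm² overlap (of its 45.25 mm²) is removed, clipping the outline; the cone at (1.5, 3) partially overlaps it — only the 1.43 mm² overlap (of its 6.67 mm²) is removed, clipping the outline — 1 connected region. The result has 1 disconnected region.

1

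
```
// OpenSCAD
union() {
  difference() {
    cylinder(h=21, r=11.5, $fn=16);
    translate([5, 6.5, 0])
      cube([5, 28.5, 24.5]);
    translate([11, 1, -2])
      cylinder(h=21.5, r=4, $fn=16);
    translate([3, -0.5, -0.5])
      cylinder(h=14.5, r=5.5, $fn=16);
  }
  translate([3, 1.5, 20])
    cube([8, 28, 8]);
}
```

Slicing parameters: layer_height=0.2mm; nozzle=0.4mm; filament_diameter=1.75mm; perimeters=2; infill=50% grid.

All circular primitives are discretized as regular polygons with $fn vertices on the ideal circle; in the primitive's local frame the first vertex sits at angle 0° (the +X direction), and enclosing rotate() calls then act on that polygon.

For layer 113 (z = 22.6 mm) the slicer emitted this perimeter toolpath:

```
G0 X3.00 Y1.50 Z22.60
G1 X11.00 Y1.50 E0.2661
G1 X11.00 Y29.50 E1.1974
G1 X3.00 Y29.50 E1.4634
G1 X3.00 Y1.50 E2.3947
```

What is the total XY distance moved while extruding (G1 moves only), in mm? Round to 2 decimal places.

72.00 mm

Sum the Euclidean lengths of each G1 segment: total = 72.00 mm.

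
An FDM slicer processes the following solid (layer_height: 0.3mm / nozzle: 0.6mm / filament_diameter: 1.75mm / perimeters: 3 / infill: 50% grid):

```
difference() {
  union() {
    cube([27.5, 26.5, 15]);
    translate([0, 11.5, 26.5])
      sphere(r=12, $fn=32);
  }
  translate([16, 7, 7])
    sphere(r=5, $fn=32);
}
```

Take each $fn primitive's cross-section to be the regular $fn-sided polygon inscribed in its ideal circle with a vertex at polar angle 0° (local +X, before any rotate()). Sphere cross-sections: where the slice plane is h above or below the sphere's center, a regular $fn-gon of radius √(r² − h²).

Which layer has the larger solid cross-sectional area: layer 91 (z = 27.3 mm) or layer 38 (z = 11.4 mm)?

Layer 91 (z = 27.3): the cube is not intersected at this z (z outside [0, 15]); the r=12 sphere at (0, 11.5) contributes a regular 32-gon of circumradius √(12²−0.8²) = 11.973 (area = (32/2)·11.973²·sin(360°/32) = 447.49 mm²); Combining (union): only the r=12 sphere at (0, 11.5) is present, so the union is just that shape — area = 447.49 mm²; the sphere at (16, 7) is absent (|z−center|=20.300 > r=5); Taking the first minus the rest: none of the subtracted shapes is present at this height, so the result so far is unchanged — area = 447.49 mm². So its area = 447.49 mm². Layer 38 (z = 11.4): the cube is present — its section is the full 27.5×26.5 rectangle (area 728.75 mm²); the sphere at (0, 11.5) is not intersected at this z (|z−center|=15.100 > r=12); Taking the union: only the 27.5×26.5 cube is present, so the union is just that shape — area = 728.75 mm²; the r=5 sphere at (16, 7) slices to a regular 32-gon of circumradius 2.375 (√(r²−h²) with h=4.4 from center) (area = (32/2)·2.375²·sin(360°/32) = 17.60 mm²); Taking the first minus the rest: starting from that combined region (728.75 mm²), the r=5 sphere at (16, 7) lies wholly inside it (removes its full 17.60 mm² and its 14.90 mm outline becomes a hole wall) — area = 711.15 mm². So its area = 711.15 mm². Layer 38 is larger (711.15 vs 447.49 mm²).

layer 38 (z = 11.4 mm)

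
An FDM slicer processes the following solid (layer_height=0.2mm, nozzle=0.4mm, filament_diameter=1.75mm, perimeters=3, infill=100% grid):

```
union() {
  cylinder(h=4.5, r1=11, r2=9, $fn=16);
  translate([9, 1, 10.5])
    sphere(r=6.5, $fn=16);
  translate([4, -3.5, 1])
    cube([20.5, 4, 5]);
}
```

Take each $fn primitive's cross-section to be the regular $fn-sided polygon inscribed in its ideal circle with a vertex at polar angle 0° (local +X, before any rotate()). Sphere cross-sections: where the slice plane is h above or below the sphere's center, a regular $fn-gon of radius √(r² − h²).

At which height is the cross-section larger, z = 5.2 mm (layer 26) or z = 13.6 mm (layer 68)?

layer 26 (z = 5.2 mm)

Layer 26 (z = 5.2): the cone is not intersected at this z (z outside [0, 4.5]); the sphere at (9, 1): section is a regular 16-gon, circumradius = √(r²−h²) = √(6.5²−5.3²) = 3.763 (area = (16/2)·3.763²·sin(360°/16) = 43.35 mm²); the cube at (4, -3.5) (footprint 20.5×4) is included at this height (area 82.00 mm²); Merging all regions: the regions partially overlap — summed areas 125.35 mm² minus the doubly-counted overlap 17.96 mm² gives 107.39 mm² — area = 107.39 mm². So its area = 107.39 mm². Layer 68 (z = 13.6): the cone is not intersected at this z (z outside [0, 4.5]); the r=6.5 sphere at (9, 1) slices to a regular 16-gon of circumradius 5.713 (√(r²−h²) with h=3.1 from center) (area = (16/2)·5.713²·sin(360°/16) = 99.93 mm²); the cube at (4, -3.5) does not reach this height (z outside [1, 6]); Combining (union): only the r=6.5 sphere at (9, 1) is present, so the union is just that shape — area = 99.93 mm². So its area = 99.93 mm². Layer 26 is larger (107.39 vs 99.93 mm²).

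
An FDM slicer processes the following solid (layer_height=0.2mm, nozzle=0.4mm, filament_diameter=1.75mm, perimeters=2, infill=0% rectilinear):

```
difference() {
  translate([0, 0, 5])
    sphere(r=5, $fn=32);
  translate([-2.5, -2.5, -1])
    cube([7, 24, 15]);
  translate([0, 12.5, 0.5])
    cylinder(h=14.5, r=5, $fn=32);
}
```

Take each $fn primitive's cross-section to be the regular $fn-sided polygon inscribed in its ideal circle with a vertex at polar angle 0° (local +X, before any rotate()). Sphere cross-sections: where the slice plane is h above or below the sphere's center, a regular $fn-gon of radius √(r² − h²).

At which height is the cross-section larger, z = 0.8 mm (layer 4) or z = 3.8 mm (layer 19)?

Layer 4 (z = 0.8): the r=5 sphere slices to a regular 32-gon of circumradius 2.713 (√(r²−h²) with h=4.2 from center) (area = (32/2)·2.713²·sin(360°/32) = 22.97 mm²); the cube at (-2.5, -2.5) is present — its section is the full 7×24 rectangle (area 168.00 mm²); the r=5 cylinder at (0, 12.5) contributes a regular 32-gon of circumradius 5 (area = (32/2)·5.000²·sin(360°/32) = 78.04 mm²); Taking the first minus the rest: starting from the r=5 sphere (22.97 mm²), the 7×24 cube at (-2.5, -2.5) partially overlaps it — only the 22.41 mm² overlap (of its 168.00 mm²) is removed, clipping the outline; the r=5 cylinder at (0, 12.5) misses the remaining region (no effect) — area = 0.57 mm². So its area = 0.57 mm². Layer 19 (z = 3.8): the r=5 sphere contributes a regular 32-gon of circumradius √(5²−1.2²) = 4.854 (area = (32/2)·4.854²·sin(360°/32) = 73.54 mm²); the cube at (-2.5, -2.5) (footprint 7×24) is included at this height (area 168.00 mm²); the r=5 cylinder at (0, 12.5) gives a regular 32-gon of circumradius 5 (constant along its height) (area = (32/2)·5.000²·sin(360°/32) = 78.04 mm²); After the difference (first − rest): starting from the r=5 sphere (73.54 mm²), the 7×24 cube at (-2.5, -2.5) partially overlaps it — only the 46.89 mm² overlap (of its 168.00 mm²) is removed, clipping the outline; the r=5 cylinder at (0, 12.5) misses the remaining region (no effect) — area = 26.65 mm². So its area = 26.65 mm². Layer 19 is larger (26.65 vs 0.57 mm²).

layer 19 (z = 3.8 mm)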